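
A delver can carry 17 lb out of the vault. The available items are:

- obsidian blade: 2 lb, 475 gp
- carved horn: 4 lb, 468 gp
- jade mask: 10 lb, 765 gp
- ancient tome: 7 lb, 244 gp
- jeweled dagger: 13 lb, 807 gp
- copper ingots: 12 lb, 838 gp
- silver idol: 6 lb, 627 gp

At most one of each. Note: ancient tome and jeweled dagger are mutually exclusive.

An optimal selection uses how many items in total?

3

Best achievable value is 1708.
obsidian blade + carved horn + jade mask hits 1708 at 16 lb.
Every optimal selection uses 3 items.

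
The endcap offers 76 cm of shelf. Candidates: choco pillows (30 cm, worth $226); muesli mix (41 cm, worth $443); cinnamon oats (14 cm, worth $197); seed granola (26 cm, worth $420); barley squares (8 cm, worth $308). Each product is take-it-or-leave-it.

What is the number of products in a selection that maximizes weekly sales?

3

Best achievable weekly sales is 1171.
One optimal bundle: muesli mix + seed granola + barley squares (75 cm).
All optima have 3 products.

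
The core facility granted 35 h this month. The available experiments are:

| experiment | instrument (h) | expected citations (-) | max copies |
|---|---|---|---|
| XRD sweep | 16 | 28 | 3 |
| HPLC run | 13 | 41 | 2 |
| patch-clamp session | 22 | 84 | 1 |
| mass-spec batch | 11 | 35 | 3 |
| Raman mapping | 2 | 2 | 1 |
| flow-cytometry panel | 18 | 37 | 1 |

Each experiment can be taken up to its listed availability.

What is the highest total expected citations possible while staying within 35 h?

Ranking by ratio (expected citations/h): patch-clamp session 3.82, mass-spec batch 3.18, HPLC run 3.15, flow-cytometry panel 2.06.
Greedy by ratio would take patch-clamp session + mass-spec batch + Raman mapping: 35 h used, total 121.
Replace mass-spec batch and Raman mapping with HPLC run: the trade gains 4 net, giving 125 at 35 h.
That's the maximum — no swap from here does better than 125.

125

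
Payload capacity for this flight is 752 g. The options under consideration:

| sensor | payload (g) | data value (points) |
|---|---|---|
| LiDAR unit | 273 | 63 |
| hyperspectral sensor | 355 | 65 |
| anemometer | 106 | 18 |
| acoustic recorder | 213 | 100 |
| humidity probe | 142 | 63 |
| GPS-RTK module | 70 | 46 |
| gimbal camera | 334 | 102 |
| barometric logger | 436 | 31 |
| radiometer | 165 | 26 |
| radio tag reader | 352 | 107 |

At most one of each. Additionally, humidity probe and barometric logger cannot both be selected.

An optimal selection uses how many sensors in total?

4

The maximum data value within 752 g is 272.
For example LiDAR unit + acoustic recorder + humidity probe + GPS-RTK module achieves it, using 698 g.
Any selection reaching 272 contains exactly 4 sensors.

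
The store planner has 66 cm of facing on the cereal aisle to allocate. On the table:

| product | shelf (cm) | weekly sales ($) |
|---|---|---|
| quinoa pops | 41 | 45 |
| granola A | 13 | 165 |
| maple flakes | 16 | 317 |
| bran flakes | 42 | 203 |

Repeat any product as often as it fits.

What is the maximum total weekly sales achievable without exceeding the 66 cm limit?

Taking 4×maple flakes: 64 cm used, 1268 in weekly sales.
The spare 2 cm is too small for any remaining product, and no exchange beats 1268.

1268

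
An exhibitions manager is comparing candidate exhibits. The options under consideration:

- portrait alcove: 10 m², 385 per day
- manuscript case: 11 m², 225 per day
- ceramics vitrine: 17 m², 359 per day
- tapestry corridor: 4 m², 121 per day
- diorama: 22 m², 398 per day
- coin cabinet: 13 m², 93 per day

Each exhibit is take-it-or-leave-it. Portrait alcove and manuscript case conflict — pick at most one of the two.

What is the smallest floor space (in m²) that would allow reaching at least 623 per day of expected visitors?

Need the lightest bundle worth ≥ 623.
portrait alcove + ceramics vitrine: 744 expected visitors at 27 m².
Below 27 m² the best achievable stays under 623.

27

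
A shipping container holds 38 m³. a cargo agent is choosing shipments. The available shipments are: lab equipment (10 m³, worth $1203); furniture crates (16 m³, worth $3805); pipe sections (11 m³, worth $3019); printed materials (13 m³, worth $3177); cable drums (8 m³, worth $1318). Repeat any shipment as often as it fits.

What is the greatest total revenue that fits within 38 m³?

9843

A density-first pass picks 3×pipe sections — 9057 at 33 m³.
Dropping pipe sections frees 11 m³; slotting in furniture crates (16 m³) lifts the total to 9843 at 38 m³.
Nothing else within 38 m³ beats 9843.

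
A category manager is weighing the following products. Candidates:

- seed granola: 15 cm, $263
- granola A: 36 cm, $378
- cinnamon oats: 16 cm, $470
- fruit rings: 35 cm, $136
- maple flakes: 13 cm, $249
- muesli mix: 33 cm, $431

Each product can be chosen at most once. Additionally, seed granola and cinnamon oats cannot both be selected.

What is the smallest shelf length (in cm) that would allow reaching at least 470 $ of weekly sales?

16

Minimise cm subject to total weekly sales ≥ 470.
cinnamon oats reaches 470 using 16 cm.
Below 16 cm the best achievable stays under 470.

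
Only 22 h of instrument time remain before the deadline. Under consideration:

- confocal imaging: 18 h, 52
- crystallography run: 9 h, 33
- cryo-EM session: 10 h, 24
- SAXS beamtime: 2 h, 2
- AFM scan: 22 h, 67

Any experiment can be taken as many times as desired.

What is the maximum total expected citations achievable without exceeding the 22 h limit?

70

Taking 2×crystallography run + 2×SAXS beamtime: 22 h used, 70 in expected citations.
No other feasible combination exceeds 70.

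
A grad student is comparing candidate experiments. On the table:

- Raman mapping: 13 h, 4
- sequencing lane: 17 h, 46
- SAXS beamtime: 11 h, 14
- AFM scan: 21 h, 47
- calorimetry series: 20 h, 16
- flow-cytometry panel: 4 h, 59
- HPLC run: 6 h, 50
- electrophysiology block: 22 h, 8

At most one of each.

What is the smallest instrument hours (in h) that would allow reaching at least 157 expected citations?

38

Look for the lowest-instrument combination reaching 157.
Taking sequencing lane + SAXS beamtime + flow-cytometry panel + HPLC run gives 169 (≥ 157) for 38 h.
Any bundle with less than 38 h falls short of 157.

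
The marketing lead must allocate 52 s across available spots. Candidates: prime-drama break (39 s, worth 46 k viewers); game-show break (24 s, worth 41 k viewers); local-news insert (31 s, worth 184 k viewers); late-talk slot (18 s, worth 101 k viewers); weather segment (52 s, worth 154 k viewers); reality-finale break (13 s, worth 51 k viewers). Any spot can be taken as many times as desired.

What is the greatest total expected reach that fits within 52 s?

285

Local-news insert + late-talk slot uses 49 of the 52 s and totals 285.
No other feasible combination exceeds 285.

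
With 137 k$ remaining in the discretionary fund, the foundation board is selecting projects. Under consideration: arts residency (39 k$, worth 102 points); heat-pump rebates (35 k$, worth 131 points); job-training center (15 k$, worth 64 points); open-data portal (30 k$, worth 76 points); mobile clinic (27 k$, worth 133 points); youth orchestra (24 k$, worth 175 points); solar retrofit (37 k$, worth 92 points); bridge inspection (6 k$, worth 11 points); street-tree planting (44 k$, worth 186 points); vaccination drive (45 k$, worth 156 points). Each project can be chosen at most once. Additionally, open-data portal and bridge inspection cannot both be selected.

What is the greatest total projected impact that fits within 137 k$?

By projected impact per k$: youth orchestra 7.29, mobile clinic 4.93, job-training center 4.27 lead.
A density-first pass picks job-training center + mobile clinic + youth orchestra + bridge inspection + street-tree planting — 569 at 116 k$.
The 15 k$ tied up in job-training center is better spent on heat-pump rebates — total rises to 636 (136 k$).

636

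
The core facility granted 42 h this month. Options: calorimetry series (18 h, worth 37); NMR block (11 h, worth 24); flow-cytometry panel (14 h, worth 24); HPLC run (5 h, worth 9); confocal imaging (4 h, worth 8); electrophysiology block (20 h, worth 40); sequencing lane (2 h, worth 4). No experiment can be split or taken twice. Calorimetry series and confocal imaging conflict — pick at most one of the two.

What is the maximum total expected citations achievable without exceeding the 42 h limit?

85

NMR block + HPLC run + confocal imaging + electrophysiology block + sequencing lane uses 42 of the 42 h and totals 85.
No other feasible combination exceeds 85.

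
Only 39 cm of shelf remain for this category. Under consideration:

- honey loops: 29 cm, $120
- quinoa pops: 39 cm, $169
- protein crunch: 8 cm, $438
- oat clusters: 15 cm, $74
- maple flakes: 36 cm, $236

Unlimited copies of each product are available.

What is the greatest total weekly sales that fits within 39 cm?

1752

Taking 4×protein crunch: 32 cm used, 1752 in weekly sales.
Every other selection either busts 39 cm or fails to beat 1752.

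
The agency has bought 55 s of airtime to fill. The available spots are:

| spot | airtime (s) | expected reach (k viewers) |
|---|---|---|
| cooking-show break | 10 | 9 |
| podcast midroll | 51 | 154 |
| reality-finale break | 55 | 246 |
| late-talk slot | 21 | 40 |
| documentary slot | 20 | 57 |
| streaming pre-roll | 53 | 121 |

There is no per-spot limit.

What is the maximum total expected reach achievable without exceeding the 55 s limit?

246

The ratio ordering already packs tightly: reality-finale break, 55 s, 246.
No other feasible combination exceeds 246.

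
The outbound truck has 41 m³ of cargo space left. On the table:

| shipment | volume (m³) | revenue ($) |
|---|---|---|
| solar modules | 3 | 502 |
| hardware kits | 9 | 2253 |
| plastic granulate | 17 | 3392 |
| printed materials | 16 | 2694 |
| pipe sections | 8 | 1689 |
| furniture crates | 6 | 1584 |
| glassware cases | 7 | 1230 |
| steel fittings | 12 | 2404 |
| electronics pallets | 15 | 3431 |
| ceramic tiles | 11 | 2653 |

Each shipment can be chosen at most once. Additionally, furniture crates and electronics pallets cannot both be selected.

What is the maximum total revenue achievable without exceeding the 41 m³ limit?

9409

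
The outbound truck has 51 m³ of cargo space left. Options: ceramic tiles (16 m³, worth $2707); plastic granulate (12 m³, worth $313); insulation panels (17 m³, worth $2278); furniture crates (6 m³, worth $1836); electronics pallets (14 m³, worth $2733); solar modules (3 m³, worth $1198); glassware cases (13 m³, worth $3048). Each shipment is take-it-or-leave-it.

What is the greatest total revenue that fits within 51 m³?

Greedy by ratio would take plastic granulate + furniture crates + electronics pallets + solar modules + glassware cases: 48 m³ used, total 9128.
Dropping plastic granulate and solar modules frees 15 m³; slotting in ceramic tiles (16 m³) lifts the total to 10324 at 49 m³.
That's the maximum — no swap from here does better than 10324.

10324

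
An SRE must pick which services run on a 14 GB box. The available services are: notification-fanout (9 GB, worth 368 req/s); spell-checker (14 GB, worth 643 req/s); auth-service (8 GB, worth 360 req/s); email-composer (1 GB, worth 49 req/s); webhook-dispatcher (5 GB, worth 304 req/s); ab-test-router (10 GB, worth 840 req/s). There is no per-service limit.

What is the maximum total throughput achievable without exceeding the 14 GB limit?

1036

Ranking by ratio (throughput/GB): ab-test-router 84.00, webhook-dispatcher 60.80, email-composer 49.00.
4×email-composer + ab-test-router uses 14 of the 14 GB and totals 1036.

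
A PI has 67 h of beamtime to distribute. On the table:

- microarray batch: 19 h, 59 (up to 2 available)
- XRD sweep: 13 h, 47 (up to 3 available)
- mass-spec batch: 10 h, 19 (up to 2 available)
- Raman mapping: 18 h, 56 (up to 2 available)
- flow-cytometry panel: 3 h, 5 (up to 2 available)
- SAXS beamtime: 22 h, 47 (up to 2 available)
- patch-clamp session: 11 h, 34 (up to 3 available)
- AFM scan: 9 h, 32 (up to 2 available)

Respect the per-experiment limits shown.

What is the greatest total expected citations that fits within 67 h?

232

A density-first pass picks 3×XRD sweep + mass-spec batch + 2×AFM scan — 224 at 67 h.
Replace mass-spec batch and AFM scan with microarray batch: the trade gains 8 net, giving 232 at 67 h.
No other feasible combination exceeds 232.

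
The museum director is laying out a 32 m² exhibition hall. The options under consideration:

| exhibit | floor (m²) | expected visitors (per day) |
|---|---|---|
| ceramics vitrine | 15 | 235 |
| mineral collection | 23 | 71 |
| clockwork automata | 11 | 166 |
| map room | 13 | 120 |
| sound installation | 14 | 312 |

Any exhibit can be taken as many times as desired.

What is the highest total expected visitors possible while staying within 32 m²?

2×sound installation uses 28 of the 32 m² and totals 624.

624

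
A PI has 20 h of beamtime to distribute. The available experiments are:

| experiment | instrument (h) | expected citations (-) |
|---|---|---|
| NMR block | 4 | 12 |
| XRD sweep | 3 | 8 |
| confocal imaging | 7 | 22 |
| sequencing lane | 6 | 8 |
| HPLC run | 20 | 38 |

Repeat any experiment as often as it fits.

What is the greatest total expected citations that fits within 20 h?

60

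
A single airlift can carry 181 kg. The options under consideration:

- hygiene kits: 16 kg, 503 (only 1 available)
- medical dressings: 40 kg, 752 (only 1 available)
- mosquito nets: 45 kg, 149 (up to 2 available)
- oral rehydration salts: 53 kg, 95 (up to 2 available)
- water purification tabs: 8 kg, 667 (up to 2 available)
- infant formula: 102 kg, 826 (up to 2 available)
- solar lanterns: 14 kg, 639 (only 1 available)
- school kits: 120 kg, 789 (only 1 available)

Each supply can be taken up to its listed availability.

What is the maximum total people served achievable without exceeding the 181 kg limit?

Density check — water purification tabs 83.38, solar lanterns 45.64, hygiene kits 31.44 are the best per kg.
The ratio heuristic lands on hygiene kits + medical dressings + 2×mosquito nets + 2×water purification tabs + solar lanterns (3526) but leaves 5 kg idle.
Replace hygiene kits and 2×mosquito nets with infant formula: the trade gains 25 net, giving 3551 at 172 kg.

3551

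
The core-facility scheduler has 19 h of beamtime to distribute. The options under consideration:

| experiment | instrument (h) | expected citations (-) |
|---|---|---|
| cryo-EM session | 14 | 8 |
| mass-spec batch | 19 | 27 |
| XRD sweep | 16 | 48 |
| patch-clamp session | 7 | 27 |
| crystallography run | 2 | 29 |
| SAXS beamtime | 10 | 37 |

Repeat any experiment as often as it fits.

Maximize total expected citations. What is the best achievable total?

261

Best packing: 9×crystallography run — 18 h, 261 total.
The spare 1 h is too small for any remaining experiment, and no exchange beats 261.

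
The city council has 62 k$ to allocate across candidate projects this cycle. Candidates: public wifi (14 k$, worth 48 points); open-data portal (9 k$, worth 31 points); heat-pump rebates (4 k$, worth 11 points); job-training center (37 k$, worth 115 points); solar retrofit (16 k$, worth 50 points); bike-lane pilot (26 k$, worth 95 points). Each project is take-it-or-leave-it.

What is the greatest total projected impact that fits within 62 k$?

Greedy by ratio would take public wifi + open-data portal + heat-pump rebates + bike-lane pilot: 53 k$ used, total 185.
Dropping open-data portal frees 9 k$; slotting in solar retrofit (16 k$) lifts the total to 204 at 60 k$.
Runner-up open-data portal + job-training center + solar retrofit tops out at 196.

204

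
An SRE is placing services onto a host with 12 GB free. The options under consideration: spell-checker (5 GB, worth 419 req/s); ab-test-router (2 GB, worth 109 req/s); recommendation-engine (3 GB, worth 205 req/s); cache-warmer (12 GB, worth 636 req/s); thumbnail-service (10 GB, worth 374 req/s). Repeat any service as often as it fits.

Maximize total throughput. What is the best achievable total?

947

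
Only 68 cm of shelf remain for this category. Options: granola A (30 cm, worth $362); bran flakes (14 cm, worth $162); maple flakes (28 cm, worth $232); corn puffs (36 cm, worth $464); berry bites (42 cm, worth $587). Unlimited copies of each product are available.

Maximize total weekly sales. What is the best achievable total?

826

A density-first pass picks bran flakes + berry bites — 749 at 56 cm.
Dropping bran flakes and berry bites frees 56 cm; slotting in granola A + corn puffs (66 cm) lifts the total to 826 at 66 cm.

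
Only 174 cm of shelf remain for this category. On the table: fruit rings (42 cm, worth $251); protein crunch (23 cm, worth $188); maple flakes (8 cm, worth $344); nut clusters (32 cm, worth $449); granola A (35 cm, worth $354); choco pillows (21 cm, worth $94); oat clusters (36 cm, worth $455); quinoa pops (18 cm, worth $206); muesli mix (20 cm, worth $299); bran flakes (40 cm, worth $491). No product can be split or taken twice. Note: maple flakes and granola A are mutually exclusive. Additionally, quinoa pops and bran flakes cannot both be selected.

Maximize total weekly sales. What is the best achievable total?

2226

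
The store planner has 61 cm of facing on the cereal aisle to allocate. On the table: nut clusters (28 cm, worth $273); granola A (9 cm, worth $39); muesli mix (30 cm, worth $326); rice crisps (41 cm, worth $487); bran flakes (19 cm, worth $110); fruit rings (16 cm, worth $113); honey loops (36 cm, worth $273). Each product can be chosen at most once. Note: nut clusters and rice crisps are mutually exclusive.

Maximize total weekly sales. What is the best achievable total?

Rice crisps + fruit rings uses 57 of the 61 cm and totals 600.
Every other selection either busts 61 cm or breaks a pairing rule or fails to beat 600.

600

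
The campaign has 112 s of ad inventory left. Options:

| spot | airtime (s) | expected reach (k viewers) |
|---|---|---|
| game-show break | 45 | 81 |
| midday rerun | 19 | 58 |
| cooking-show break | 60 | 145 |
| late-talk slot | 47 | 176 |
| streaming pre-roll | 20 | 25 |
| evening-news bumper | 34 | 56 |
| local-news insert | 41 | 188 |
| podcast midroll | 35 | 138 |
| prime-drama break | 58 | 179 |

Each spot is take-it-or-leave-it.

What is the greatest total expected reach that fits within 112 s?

422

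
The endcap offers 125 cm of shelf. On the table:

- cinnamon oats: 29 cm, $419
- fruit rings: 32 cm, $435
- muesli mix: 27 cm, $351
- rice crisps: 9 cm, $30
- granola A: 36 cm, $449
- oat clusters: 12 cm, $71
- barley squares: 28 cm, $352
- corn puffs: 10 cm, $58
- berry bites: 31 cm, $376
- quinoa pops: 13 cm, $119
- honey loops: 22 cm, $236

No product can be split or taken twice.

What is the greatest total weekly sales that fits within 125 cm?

1655

By weekly sales per cm: cinnamon oats 14.45, fruit rings 13.59, muesli mix 13.00 lead.
Taking the top-ratio products first gives cinnamon oats + fruit rings + muesli mix + rice crisps + barley squares for 1587 (125 cm).
The 36 cm tied up in muesli mix and rice crisps is better spent on granola A — total rises to 1655 (125 cm).
The closest alternative, cinnamon oats + fruit rings + muesli mix + granola A, reaches only 1654.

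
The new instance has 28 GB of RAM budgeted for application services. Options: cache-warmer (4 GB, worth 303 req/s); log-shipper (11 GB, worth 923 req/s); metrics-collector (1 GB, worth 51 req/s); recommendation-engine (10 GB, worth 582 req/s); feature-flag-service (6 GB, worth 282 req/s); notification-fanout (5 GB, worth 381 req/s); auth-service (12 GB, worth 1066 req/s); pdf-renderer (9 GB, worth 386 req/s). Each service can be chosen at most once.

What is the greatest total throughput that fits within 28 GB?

2370

By throughput per GB: auth-service 88.83, log-shipper 83.91, notification-fanout 76.20, cache-warmer 75.75 lead.
Log-shipper + notification-fanout + auth-service uses 28 of the 28 GB and totals 2370.
Every other selection either busts 28 GB or fails to beat 2370.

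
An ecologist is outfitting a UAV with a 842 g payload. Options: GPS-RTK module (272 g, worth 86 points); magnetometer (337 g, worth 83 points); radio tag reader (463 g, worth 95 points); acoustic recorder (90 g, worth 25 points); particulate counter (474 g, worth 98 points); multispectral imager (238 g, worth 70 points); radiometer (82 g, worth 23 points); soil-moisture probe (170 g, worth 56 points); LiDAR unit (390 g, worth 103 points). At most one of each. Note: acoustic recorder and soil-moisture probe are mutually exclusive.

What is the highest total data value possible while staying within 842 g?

Ranking by ratio (data value/g): soil-moisture probe 0.33, GPS-RTK module 0.32, multispectral imager 0.29.
Greedy by ratio would take GPS-RTK module + multispectral imager + radiometer + soil-moisture probe: 762 g used, total 235.
Replace multispectral imager and radiometer with LiDAR unit: the trade gains 10 net, giving 245 at 832 g.
That's the maximum — no feasible swap from here does better than 245.

245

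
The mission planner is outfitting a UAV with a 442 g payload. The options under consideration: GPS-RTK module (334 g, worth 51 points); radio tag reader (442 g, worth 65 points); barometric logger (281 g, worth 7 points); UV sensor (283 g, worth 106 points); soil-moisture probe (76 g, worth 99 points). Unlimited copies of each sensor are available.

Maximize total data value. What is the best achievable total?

495

Taking 5×soil-moisture probe: 380 g used, 495 in data value.
Nothing else within 442 g beats 495.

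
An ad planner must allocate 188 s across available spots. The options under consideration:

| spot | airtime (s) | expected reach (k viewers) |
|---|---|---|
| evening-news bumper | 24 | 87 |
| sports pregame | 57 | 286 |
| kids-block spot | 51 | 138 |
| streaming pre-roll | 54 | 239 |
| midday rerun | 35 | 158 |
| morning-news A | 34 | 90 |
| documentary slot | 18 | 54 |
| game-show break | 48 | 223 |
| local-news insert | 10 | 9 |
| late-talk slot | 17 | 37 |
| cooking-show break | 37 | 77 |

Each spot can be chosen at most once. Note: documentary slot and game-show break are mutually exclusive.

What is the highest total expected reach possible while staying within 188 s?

Evening-news bumper + sports pregame + streaming pre-roll + game-show break uses 183 of the 188 s and totals 835.
Runner-up evening-news bumper + sports pregame + streaming pre-roll + midday rerun + documentary slot tops out at 824.

835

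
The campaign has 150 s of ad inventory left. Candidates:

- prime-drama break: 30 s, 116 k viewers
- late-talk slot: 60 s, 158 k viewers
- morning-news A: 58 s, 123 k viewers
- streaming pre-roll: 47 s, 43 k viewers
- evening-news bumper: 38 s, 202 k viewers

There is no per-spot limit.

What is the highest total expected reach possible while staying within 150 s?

722

Taking prime-drama break + 3×evening-news bumper: 144 s used, 722 in expected reach.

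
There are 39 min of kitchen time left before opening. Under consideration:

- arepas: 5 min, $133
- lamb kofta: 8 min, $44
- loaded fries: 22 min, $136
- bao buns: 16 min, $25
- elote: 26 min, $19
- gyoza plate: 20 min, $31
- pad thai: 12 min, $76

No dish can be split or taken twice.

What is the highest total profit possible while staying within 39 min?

345

The ratio ordering already packs tightly: arepas + loaded fries + pad thai, 39 min, 345.
No other feasible combination exceeds 345.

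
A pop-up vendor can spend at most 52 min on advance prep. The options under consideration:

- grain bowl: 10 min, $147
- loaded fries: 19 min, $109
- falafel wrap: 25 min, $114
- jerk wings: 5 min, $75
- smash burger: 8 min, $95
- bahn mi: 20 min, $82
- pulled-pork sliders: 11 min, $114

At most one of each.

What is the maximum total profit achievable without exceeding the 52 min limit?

465

By profit per min: jerk wings 15.00, grain bowl 14.70, smash burger 11.88, pulled-pork sliders 10.36 lead.
Filling by ratio: grain bowl + jerk wings + smash burger + pulled-pork sliders for 431, with 18 min left unused.
The 5 min tied up in jerk wings is better spent on loaded fries — total rises to 465 (48 min).
The closest alternative, grain bowl + falafel wrap + jerk wings + pulled-pork sliders, reaches only 450.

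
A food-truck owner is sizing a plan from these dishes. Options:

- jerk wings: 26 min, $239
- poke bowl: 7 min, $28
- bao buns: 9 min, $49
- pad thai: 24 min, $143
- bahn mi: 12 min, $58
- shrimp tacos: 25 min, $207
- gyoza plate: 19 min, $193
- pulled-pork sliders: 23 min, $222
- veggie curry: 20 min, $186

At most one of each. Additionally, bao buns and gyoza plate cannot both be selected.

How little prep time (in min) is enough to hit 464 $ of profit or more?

54

Need the lightest bundle worth ≥ 464.
bahn mi + gyoza plate + pulled-pork sliders reaches 473 using 54 min.
Below 54 min the best achievable stays under 464.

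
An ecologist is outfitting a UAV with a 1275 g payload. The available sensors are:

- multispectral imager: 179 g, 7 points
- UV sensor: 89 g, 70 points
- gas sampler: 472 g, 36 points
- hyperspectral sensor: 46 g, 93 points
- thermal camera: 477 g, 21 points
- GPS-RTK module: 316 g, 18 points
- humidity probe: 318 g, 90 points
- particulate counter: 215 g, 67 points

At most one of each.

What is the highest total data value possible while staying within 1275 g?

356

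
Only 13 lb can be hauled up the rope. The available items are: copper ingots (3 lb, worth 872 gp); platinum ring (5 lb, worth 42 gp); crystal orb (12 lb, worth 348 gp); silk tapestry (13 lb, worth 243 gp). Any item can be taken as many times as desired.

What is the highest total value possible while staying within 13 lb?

3488

Best packing: 4×copper ingots — 12 lb, 3488 total.
That's the maximum — no swap from here does better than 3488.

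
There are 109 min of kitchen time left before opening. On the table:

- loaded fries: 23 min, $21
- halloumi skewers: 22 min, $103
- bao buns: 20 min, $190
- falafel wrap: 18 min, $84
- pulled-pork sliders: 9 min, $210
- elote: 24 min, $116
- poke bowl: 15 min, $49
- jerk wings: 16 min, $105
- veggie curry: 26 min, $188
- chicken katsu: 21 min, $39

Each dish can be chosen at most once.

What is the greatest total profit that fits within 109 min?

845

Taking the top-ratio dishes first gives bao buns + pulled-pork sliders + elote + jerk wings + veggie curry for 809 (95 min).
Dropping elote frees 24 min; slotting in halloumi skewers + poke bowl (37 min) lifts the total to 845 at 108 min.
The spare 1 min is too small for any remaining dish, and no exchange beats 845.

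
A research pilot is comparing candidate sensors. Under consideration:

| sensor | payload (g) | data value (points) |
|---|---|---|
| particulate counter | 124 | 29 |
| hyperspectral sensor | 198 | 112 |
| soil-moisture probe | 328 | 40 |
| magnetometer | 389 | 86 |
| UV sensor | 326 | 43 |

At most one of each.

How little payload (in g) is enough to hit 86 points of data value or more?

Minimise g subject to total data value ≥ 86.
hyperspectral sensor reaches 112 using 198 g.
No combination under 198 g hits 86.

198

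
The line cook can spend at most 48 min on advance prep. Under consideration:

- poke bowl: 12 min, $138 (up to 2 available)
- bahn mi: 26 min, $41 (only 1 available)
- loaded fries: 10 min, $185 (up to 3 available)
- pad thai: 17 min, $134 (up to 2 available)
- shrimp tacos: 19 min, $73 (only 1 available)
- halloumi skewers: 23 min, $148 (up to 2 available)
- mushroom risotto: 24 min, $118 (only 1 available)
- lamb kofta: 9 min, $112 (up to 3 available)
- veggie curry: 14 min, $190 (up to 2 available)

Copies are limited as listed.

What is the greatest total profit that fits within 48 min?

779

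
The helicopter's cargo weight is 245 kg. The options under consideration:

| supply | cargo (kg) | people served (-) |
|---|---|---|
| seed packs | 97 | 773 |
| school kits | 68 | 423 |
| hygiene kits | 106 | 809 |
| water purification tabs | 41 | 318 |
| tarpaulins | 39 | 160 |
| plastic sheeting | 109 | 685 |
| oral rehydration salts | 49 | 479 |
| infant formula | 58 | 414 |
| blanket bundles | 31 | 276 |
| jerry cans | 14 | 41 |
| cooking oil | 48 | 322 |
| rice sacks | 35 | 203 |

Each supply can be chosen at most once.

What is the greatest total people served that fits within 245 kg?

1984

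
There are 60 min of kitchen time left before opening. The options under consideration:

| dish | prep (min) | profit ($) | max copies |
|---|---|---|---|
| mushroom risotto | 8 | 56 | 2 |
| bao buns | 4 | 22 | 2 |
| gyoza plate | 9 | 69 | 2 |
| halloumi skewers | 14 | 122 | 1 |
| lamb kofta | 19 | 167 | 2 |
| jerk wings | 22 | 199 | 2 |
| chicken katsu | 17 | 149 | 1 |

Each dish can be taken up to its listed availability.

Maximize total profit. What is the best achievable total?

533

Ranking by ratio (profit/min): jerk wings 9.05, lamb kofta 8.79, chicken katsu 8.76.
Filling by ratio: halloumi skewers + 2×jerk wings for 520, with 2 min left unused.
Dropping halloumi skewers and jerk wings frees 36 min; slotting in 2×lamb kofta (38 min) lifts the total to 533 at 60 min.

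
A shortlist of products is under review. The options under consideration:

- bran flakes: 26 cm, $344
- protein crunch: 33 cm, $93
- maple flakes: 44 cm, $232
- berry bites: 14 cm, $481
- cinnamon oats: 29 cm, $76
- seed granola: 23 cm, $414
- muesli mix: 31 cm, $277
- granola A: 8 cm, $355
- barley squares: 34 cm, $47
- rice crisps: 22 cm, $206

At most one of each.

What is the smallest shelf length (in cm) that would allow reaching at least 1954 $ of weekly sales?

Look for the lowest-shelf combination reaching 1954.
bran flakes + berry bites + seed granola + muesli mix + granola A + rice crisps: 2077 weekly sales at 124 cm.
Below 124 cm the best achievable stays under 1954.

124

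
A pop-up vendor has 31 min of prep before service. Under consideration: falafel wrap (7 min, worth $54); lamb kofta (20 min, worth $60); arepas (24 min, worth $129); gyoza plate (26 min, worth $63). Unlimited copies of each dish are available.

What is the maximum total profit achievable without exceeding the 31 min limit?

The ratio ordering already packs tightly: 4×falafel wrap, 28 min, 216.
The spare 3 min is too small for any remaining dish, and no exchange beats 216.

216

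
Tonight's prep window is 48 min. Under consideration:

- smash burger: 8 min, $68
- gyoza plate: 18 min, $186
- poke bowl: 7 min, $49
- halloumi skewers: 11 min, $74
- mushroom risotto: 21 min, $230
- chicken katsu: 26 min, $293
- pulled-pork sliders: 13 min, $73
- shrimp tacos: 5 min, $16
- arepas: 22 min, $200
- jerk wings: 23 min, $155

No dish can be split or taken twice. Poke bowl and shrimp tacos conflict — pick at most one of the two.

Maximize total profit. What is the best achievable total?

523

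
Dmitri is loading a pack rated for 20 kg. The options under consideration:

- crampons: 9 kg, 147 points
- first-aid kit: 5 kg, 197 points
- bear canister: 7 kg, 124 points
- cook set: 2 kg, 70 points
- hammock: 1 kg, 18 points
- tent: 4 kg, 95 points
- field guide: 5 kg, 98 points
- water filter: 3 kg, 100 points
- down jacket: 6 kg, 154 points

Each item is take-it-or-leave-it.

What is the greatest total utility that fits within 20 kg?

Density check — first-aid kit 39.40, cook set 35.00, water filter 33.33 are the best per kg.
Best packing: first-aid kit + cook set + tent + water filter + down jacket — 20 kg, 616 total.
The closest alternative, first-aid kit + cook set + hammock + tent + field guide + water filter, reaches only 578.

616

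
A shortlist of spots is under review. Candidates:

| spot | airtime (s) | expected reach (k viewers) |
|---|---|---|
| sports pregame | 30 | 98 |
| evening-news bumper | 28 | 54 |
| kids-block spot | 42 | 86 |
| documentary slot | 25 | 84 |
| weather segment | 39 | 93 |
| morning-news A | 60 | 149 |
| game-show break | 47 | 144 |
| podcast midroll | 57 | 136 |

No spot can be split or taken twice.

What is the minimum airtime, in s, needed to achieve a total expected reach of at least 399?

141

Minimise s subject to total expected reach ≥ 399.
sports pregame + documentary slot + weather segment + game-show break reaches 419 using 141 s.
Below 141 s the best achievable stays under 399.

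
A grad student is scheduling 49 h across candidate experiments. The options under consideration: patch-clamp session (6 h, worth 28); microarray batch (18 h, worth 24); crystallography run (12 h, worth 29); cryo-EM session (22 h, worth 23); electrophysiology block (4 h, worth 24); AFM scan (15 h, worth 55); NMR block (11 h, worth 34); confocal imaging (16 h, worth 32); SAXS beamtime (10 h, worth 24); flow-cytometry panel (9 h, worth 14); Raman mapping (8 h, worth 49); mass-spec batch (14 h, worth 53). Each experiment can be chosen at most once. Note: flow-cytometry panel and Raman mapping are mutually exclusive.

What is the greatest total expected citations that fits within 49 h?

209

Taking patch-clamp session + electrophysiology block + AFM scan + Raman mapping + mass-spec batch: 47 h used, 209 in expected citations.
The closest alternative, AFM scan + NMR block + Raman mapping + mass-spec batch, reaches only 191.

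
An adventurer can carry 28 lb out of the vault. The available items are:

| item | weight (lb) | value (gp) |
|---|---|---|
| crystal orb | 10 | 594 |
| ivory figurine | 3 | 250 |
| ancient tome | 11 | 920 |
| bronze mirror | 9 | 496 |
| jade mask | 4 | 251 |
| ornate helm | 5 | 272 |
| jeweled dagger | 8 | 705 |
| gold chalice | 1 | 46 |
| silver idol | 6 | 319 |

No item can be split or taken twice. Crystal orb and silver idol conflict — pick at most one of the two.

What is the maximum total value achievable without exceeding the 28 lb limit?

2194

Density check — jeweled dagger 88.12, ancient tome 83.64, ivory figurine 83.33 are the best per lb.
A density-first pass picks ivory figurine + ancient tome + jade mask + jeweled dagger + gold chalice — 2172 at 27 lb.
Replace jade mask and gold chalice with silver idol: the trade gains 22 net, giving 2194 at 28 lb.
Nothing else feasible within 28 lb beats 2194.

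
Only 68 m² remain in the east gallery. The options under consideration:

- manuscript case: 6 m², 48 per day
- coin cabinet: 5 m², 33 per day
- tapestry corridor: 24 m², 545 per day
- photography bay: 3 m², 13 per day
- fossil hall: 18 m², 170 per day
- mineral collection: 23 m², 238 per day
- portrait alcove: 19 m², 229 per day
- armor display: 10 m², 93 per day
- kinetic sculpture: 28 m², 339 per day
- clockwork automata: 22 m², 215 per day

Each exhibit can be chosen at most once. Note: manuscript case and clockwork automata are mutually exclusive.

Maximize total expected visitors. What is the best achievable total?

1025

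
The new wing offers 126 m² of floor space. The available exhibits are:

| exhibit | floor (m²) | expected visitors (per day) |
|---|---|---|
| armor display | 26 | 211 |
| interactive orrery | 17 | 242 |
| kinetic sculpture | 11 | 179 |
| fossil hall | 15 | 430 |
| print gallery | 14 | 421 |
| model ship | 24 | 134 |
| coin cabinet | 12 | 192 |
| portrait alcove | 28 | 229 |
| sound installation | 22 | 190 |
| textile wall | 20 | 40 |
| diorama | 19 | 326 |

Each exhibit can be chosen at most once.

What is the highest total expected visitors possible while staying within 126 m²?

2019

The ratio heuristic lands on interactive orrery + kinetic sculpture + fossil hall + print gallery + coin cabinet + sound installation + diorama (1980) but leaves 16 m² idle.
Dropping sound installation frees 22 m²; slotting in portrait alcove (28 m²) lifts the total to 2019 at 116 m².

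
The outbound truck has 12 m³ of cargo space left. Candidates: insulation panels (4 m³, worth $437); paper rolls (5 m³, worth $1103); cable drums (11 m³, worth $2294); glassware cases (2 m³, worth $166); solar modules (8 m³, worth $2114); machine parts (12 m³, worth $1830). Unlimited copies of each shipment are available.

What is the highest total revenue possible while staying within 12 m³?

2551

Ranking by ratio (revenue/m³): solar modules 264.25, paper rolls 220.60, cable drums 208.55, machine parts 152.50.
Best packing: insulation panels + solar modules — 12 m³, 2551 total.
Nothing else within 12 m³ beats 2551.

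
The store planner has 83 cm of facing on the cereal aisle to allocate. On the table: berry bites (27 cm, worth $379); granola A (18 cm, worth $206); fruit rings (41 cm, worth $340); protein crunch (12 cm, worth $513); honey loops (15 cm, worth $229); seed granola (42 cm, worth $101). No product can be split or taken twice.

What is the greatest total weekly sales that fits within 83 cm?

1327

Best packing: berry bites + granola A + protein crunch + honey loops — 72 cm, 1327 total.
The closest alternative, berry bites + fruit rings + protein crunch, reaches only 1232.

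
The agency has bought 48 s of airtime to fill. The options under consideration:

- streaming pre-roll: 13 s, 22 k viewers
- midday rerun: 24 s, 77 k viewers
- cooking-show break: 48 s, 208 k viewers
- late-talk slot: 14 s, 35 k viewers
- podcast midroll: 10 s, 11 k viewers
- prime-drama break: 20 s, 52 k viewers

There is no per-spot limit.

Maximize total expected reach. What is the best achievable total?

The ratio ordering already packs tightly: cooking-show break, 48 s, 208.

208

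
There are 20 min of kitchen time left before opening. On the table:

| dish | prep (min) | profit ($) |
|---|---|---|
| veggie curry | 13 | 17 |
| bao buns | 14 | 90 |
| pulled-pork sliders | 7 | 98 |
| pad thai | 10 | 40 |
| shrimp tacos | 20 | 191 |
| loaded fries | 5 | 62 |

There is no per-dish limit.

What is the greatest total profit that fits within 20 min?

258

Best packing: 2×pulled-pork sliders + loaded fries — 19 min, 258 total.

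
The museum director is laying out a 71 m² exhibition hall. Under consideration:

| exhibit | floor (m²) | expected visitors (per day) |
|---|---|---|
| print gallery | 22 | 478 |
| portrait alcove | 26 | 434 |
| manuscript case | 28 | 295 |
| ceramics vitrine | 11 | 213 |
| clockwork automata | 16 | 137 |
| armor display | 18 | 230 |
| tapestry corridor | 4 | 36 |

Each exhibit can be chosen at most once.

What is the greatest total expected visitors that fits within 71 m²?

By expected visitors per m²: print gallery 21.73, ceramics vitrine 19.36, portrait alcove 16.69 lead.
Filling by ratio: print gallery + portrait alcove + ceramics vitrine + tapestry corridor for 1161, with 8 m² left unused.
Replace ceramics vitrine with armor display: the trade gains 17 net, giving 1178 at 70 m².

1178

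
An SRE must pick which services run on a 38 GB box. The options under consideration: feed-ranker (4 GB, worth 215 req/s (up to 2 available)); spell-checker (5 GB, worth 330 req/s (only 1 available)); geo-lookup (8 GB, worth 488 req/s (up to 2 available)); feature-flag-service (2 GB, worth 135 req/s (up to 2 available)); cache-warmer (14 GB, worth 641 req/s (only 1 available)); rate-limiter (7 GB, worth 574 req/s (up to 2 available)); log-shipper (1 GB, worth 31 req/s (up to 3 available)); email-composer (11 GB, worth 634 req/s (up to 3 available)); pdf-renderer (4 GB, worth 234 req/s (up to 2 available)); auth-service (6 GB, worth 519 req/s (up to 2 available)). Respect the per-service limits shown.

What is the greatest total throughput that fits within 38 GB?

Greedy by ratio would take spell-checker + 2×feature-flag-service + 2×rate-limiter + 3×log-shipper + 2×auth-service: 38 GB used, total 2879.
The 8 GB tied up in spell-checker and 3×log-shipper is better spent on geo-lookup — total rises to 2944 (38 GB).

2944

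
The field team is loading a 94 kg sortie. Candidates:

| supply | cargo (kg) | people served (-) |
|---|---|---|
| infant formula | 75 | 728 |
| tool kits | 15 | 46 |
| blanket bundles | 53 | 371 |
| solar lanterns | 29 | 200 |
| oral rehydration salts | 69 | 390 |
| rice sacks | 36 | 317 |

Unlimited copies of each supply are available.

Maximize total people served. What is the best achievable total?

Ranking by ratio (people served/kg): infant formula 9.71, rice sacks 8.81, blanket bundles 7.00.
Best packing: infant formula + tool kits — 90 kg, 774 total.
No other feasible combination exceeds 774.

774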